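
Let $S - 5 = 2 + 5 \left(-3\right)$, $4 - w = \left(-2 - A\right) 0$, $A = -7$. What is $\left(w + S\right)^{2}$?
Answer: $16$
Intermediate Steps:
$w = 4$ ($w = 4 - \left(-2 - -7\right) 0 = 4 - \left(-2 + 7\right) 0 = 4 - 5 \cdot 0 = 4 - 0 = 4 + 0 = 4$)
$S = -8$ ($S = 5 + \left(2 + 5 \left(-3\right)\right) = 5 + \left(2 - 15\right) = 5 - 13 = -8$)
$\left(w + S\right)^{2} = \left(4 - 8\right)^{2} = \left(-4\right)^{2} = 16$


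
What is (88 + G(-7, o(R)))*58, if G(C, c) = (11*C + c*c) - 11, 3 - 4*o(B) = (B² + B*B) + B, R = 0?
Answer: 261/8 ≈ 32.625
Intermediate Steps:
o(B) = ¾ - B²/2 - B/4 (o(B) = ¾ - ((B² + B*B) + B)/4 = ¾ - ((B² + B²) + B)/4 = ¾ - (2*B² + B)/4 = ¾ - (B + 2*B²)/4 = ¾ + (-B²/2 - B/4) = ¾ - B²/2 - B/4)
G(C, c) = -11 + c² + 11*C (G(C, c) = (11*C + c²) - 11 = (c² + 11*C) - 11 = -11 + c² + 11*C)
(88 + G(-7, o(R)))*58 = (88 + (-11 + (¾ - ½*0² - ¼*0)² + 11*(-7)))*58 = (88 + (-11 + (¾ - ½*0 + 0)² - 77))*58 = (88 + (-11 + (¾ + 0 + 0)² - 77))*58 = (88 + (-11 + (¾)² - 77))*58 = (88 + (-11 + 9/16 - 77))*58 = (88 - 1399/16)*58 = (9/16)*58 = 261/8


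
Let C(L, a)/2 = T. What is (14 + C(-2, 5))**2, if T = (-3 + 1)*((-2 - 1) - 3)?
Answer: 1444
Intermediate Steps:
T = 12 (T = -2*(-3 - 3) = -2*(-6) = 12)
C(L, a) = 24 (C(L, a) = 2*12 = 24)
(14 + C(-2, 5))**2 = (14 + 24)**2 = 38**2 = 1444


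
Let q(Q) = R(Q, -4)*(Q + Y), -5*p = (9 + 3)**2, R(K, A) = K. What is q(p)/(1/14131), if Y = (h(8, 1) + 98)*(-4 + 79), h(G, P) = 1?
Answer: -75251305584/25 ≈ -3.0101e+9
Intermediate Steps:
Y = 7425 (Y = (1 + 98)*(-4 + 79) = 99*75 = 7425)
p = -144/5 (p = -(9 + 3)**2/5 = -1/5*12**2 = -1/5*144 = -144/5 ≈ -28.800)
q(Q) = Q*(7425 + Q) (q(Q) = Q*(Q + 7425) = Q*(7425 + Q))
q(p)/(1/14131) = (-144*(7425 - 144/5)/5)/(1/14131) = (-144/5*36981/5)/(1/14131) = -5325264/25*14131 = -75251305584/25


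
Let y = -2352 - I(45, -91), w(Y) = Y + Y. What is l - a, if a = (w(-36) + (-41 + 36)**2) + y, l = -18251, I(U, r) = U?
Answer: -15807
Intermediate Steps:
w(Y) = 2*Y
y = -2397 (y = -2352 - 1*45 = -2352 - 45 = -2397)
a = -2444 (a = (2*(-36) + (-41 + 36)**2) - 2397 = (-72 + (-5)**2) - 2397 = (-72 + 25) - 2397 = -47 - 2397 = -2444)
l - a = -18251 - 1*(-2444) = -18251 + 2444 = -15807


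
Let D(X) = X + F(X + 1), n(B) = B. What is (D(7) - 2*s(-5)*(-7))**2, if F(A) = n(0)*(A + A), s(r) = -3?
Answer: 1225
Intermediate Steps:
F(A) = 0 (F(A) = 0*(A + A) = 0*(2*A) = 0)
D(X) = X (D(X) = X + 0 = X)
(D(7) - 2*s(-5)*(-7))**2 = (7 - 2*(-3)*(-7))**2 = (7 + 6*(-7))**2 = (7 - 42)**2 = (-35)**2 = 1225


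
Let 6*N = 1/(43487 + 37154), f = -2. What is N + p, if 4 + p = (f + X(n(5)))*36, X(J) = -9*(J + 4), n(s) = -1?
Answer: -507070607/483846 ≈ -1048.0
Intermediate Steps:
X(J) = -36 - 9*J (X(J) = -9*(4 + J) = -36 - 9*J)
N = 1/483846 (N = 1/(6*(43487 + 37154)) = (⅙)/80641 = (⅙)*(1/80641) = 1/483846 ≈ 2.0668e-6)
p = -1048 (p = -4 + (-2 + (-36 - 9*(-1)))*36 = -4 + (-2 + (-36 + 9))*36 = -4 + (-2 - 27)*36 = -4 - 29*36 = -4 - 1044 = -1048)
N + p = 1/483846 - 1048 = -507070607/483846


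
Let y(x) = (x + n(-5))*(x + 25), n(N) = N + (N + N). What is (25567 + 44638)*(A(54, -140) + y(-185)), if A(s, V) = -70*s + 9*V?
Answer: 1892726800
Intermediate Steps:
n(N) = 3*N (n(N) = N + 2*N = 3*N)
y(x) = (-15 + x)*(25 + x) (y(x) = (x + 3*(-5))*(x + 25) = (x - 15)*(25 + x) = (-15 + x)*(25 + x))
(25567 + 44638)*(A(54, -140) + y(-185)) = (25567 + 44638)*((-70*54 + 9*(-140)) + (-375 + (-185)² + 10*(-185))) = 70205*((-3780 - 1260) + (-375 + 34225 - 1850)) = 70205*(-5040 + 32000) = 70205*26960 = 1892726800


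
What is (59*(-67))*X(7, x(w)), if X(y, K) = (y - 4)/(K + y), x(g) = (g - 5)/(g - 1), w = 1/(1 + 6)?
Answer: -35577/38 ≈ -936.24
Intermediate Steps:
w = ⅐ (w = 1/7 = ⅐ ≈ 0.14286)
x(g) = (-5 + g)/(-1 + g)
X(y, K) = (-4 + y)/(K + y)
(59*(-67))*X(7, x(w)) = (59*(-67))*((-4 + 7)/((-5 + ⅐)/(-1 + ⅐) + 7)) = -3953*3/(-34/7/(-6/7) + 7) = -3953*3/(-7/6*(-34/7) + 7) = -3953*3/(17/3 + 7) = -3953*3/38/3 = -11859*3/38 = -3953*9/38 = -35577/38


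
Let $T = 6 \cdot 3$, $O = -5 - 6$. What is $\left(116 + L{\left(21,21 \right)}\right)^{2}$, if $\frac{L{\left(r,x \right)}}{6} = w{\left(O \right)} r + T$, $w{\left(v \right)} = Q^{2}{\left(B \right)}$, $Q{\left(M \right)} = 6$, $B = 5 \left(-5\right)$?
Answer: $22657600$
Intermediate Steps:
$O = -11$ ($O = -5 - 6 = -11$)
$T = 18$
$B = -25$
$w{\left(v \right)} = 36$ ($w{\left(v \right)} = 6^{2} = 36$)
$L{\left(r,x \right)} = 108 + 216 r$ ($L{\left(r,x \right)} = 6 \left(36 r + 18\right) = 6 \left(18 + 36 r\right) = 108 + 216 r$)
$\left(116 + L{\left(21,21 \right)}\right)^{2} = \left(116 + \left(108 + 216 \cdot 21\right)\right)^{2} = \left(116 + \left(108 + 4536\right)\right)^{2} = \left(116 + 4644\right)^{2} = 4760^{2} = 22657600$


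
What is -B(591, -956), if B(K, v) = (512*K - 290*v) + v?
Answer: -578876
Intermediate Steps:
B(K, v) = -289*v + 512*K (B(K, v) = (-290*v + 512*K) + v = -289*v + 512*K)
-B(591, -956) = -(-289*(-956) + 512*591) = -(276284 + 302592) = -1*578876 = -578876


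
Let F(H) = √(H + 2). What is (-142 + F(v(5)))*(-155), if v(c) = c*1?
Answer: 22010 - 155*√7 ≈ 21600.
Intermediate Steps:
v(c) = c
F(H) = √(2 + H)
(-142 + F(v(5)))*(-155) = (-142 + √(2 + 5))*(-155) = (-142 + √7)*(-155) = 22010 - 155*√7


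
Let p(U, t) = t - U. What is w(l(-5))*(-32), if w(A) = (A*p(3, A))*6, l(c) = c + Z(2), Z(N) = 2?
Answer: -3456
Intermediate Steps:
l(c) = 2 + c (l(c) = c + 2 = 2 + c)
w(A) = 6*A*(-3 + A) (w(A) = (A*(A - 1*3))*6 = (A*(A - 3))*6 = (A*(-3 + A))*6 = 6*A*(-3 + A))
w(l(-5))*(-32) = (6*(2 - 5)*(-3 + (2 - 5)))*(-32) = (6*(-3)*(-3 - 3))*(-32) = (6*(-3)*(-6))*(-32) = 108*(-32) = -3456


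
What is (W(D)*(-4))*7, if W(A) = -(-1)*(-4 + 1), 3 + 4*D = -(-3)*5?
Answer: 84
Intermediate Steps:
D = 3 (D = -¾ + (-(-3)*5)/4 = -¾ + (-1*(-15))/4 = -¾ + (¼)*15 = -¾ + 15/4 = 3)
W(A) = -3 (W(A) = -(-1)*(-3) = -1*3 = -3)
(W(D)*(-4))*7 = -3*(-4)*7 = 12*7 = 84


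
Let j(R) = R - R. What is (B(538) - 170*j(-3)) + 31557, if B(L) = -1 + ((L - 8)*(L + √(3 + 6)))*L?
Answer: 154292296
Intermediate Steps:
j(R) = 0
B(L) = -1 + L*(-8 + L)*(3 + L) (B(L) = -1 + ((-8 + L)*(L + √9))*L = -1 + ((-8 + L)*(L + 3))*L = -1 + ((-8 + L)*(3 + L))*L = -1 + L*(-8 + L)*(3 + L))
(B(538) - 170*j(-3)) + 31557 = ((-1 + 538³ - 24*538 - 5*538²) - 170*0) + 31557 = ((-1 + 155720872 - 12912 - 5*289444) + 0) + 31557 = ((-1 + 155720872 - 12912 - 1447220) + 0) + 31557 = (154260739 + 0) + 31557 = 154260739 + 31557 = 154292296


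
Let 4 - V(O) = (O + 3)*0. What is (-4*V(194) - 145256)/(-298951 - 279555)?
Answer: 72636/289253 ≈ 0.25112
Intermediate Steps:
V(O) = 4 (V(O) = 4 - (O + 3)*0 = 4 - (3 + O)*0 = 4 - 1*0 = 4 + 0 = 4)
(-4*V(194) - 145256)/(-298951 - 279555) = (-4*4 - 145256)/(-298951 - 279555) = (-16 - 145256)/(-578506) = -145272*(-1/578506) = 72636/289253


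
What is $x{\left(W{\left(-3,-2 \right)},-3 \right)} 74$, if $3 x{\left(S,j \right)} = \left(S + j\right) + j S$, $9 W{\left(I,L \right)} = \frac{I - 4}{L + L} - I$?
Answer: $- \frac{2701}{27} \approx -100.04$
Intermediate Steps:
$W{\left(I,L \right)} = - \frac{I}{9} + \frac{-4 + I}{18 L}$ ($W{\left(I,L \right)} = \frac{\frac{I - 4}{L + L} - I}{9} = \frac{\frac{-4 + I}{2 L} - I}{9} = \frac{- I + \frac{-4 + I}{2 L}}{9} = - \frac{I}{9} + \frac{-4 + I}{18 L}$)
$x{\left(S,j \right)} = \frac{S}{3} + \frac{j}{3} + \frac{S j}{3}$ ($x{\left(S,j \right)} = \frac{\left(S + j\right) + j S}{3} = \frac{\left(S + j\right) + S j}{3} = \frac{S + j + S j}{3} = \frac{S}{3} + \frac{j}{3} + \frac{S j}{3}$)
$x{\left(W{\left(-3,-2 \right)},-3 \right)} 74 = \left(\frac{\frac{1}{18} \frac{1}{-2} \left(-4 - 3 - \left(-6\right) \left(-2\right)\right)}{3} + \frac{1}{3} \left(-3\right) + \frac{1}{3} \frac{-4 - 3 - \left(-6\right) \left(-2\right)}{18 \left(-2\right)} \left(-3\right)\right) 74 = \left(\frac{\frac{1}{18} \left(- \frac{1}{2}\right) \left(-4 - 3 - 12\right)}{3} - 1 + \frac{1}{3} \cdot \frac{1}{18} \left(- \frac{1}{2}\right) \left(-4 - 3 - 12\right) \left(-3\right)\right) 74 = \left(\frac{\frac{1}{18} \left(- \frac{1}{2}\right) \left(-19\right)}{3} - 1 + \frac{1}{3} \cdot \frac{1}{18} \left(- \frac{1}{2}\right) \left(-19\right) \left(-3\right)\right) 74 = \left(\frac{1}{3} \cdot \frac{19}{36} - 1 + \frac{1}{3} \cdot \frac{19}{36} \left(-3\right)\right) 74 = \left(\frac{19}{108} - 1 - \frac{19}{36}\right) 74 = \left(- \frac{73}{54}\right) 74 = - \frac{2701}{27}$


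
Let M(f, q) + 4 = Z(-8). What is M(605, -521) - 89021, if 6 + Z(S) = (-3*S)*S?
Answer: -89223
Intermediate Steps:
Z(S) = -6 - 3*S**2 (Z(S) = -6 + (-3*S)*S = -6 - 3*S**2)
M(f, q) = -202 (M(f, q) = -4 + (-6 - 3*(-8)**2) = -4 + (-6 - 3*64) = -4 + (-6 - 192) = -4 - 198 = -202)
M(605, -521) - 89021 = -202 - 89021 = -89223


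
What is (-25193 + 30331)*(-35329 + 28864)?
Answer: -33217170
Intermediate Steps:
(-25193 + 30331)*(-35329 + 28864) = 5138*(-6465) = -33217170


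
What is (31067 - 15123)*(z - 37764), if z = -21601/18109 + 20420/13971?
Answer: -152333052654187928/253000839 ≈ -6.0210e+8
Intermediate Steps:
z = 67998209/253000839 (z = -21601*1/18109 + 20420*(1/13971) = -21601/18109 + 20420/13971 = 67998209/253000839 ≈ 0.26877)
(31067 - 15123)*(z - 37764) = (31067 - 15123)*(67998209/253000839 - 37764) = 15944*(-9554255685787/253000839) = -152333052654187928/253000839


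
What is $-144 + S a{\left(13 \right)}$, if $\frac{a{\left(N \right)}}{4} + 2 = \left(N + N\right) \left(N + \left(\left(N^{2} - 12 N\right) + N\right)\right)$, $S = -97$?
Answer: $-392800$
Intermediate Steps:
$a{\left(N \right)} = -8 + 8 N \left(N^{2} - 10 N\right)$ ($a{\left(N \right)} = -8 + 4 \left(N + N\right) \left(N + \left(\left(N^{2} - 12 N\right) + N\right)\right) = -8 + 4 \cdot 2 N \left(N + \left(N^{2} - 11 N\right)\right) = -8 + 4 \cdot 2 N \left(N^{2} - 10 N\right) = -8 + 8 N \left(N^{2} - 10 N\right)$)
$-144 + S a{\left(13 \right)} = -144 - 97 \left(-8 - 80 \cdot 13^{2} + 8 \cdot 13^{3}\right) = -144 - 97 \left(-8 - 13520 + 8 \cdot 2197\right) = -144 - 97 \left(-8 - 13520 + 17576\right) = -144 - 392656 = -392800$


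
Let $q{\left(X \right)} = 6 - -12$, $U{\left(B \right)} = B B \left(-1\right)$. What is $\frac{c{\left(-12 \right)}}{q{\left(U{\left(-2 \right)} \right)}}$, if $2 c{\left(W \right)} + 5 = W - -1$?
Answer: $- \frac{4}{9} \approx -0.44444$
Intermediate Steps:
$c{\left(W \right)} = -2 + \frac{W}{2}$ ($c{\left(W \right)} = - \frac{5}{2} + \frac{W - -1}{2} = - \frac{5}{2} + \frac{W + 1}{2} = - \frac{5}{2} + \frac{1 + W}{2} = - \frac{5}{2} + \left(\frac{1}{2} + \frac{W}{2}\right) = -2 + \frac{W}{2}$)
$U{\left(B \right)} = - B^{2}$ ($U{\left(B \right)} = B^{2} \left(-1\right) = - B^{2}$)
$q{\left(X \right)} = 18$ ($q{\left(X \right)} = 6 + 12 = 18$)
$\frac{c{\left(-12 \right)}}{q{\left(U{\left(-2 \right)} \right)}} = \frac{-2 + \frac{1}{2} \left(-12\right)}{18} = \left(-2 - 6\right) \frac{1}{18} = \left(-8\right) \frac{1}{18} = - \frac{4}{9}$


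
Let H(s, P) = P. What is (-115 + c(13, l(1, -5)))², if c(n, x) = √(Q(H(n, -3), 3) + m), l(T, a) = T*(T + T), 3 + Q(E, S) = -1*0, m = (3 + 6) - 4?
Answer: (115 - √2)² ≈ 12902.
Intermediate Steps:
m = 5 (m = 9 - 4 = 5)
Q(E, S) = -3 (Q(E, S) = -3 - 1*0 = -3 + 0 = -3)
l(T, a) = 2*T² (l(T, a) = T*(2*T) = 2*T²)
c(n, x) = √2 (c(n, x) = √(-3 + 5) = √2)
(-115 + c(13, l(1, -5)))² = (-115 + √2)²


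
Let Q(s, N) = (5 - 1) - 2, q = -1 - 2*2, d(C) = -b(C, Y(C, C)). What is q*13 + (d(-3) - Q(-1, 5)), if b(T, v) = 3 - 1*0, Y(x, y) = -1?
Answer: -70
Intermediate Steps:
b(T, v) = 3 (b(T, v) = 3 + 0 = 3)
d(C) = -3 (d(C) = -1*3 = -3)
q = -5 (q = -1 - 4 = -5)
Q(s, N) = 2 (Q(s, N) = 4 - 2 = 2)
q*13 + (d(-3) - Q(-1, 5)) = -5*13 + (-3 - 1*2) = -65 + (-3 - 2) = -65 - 5 = -70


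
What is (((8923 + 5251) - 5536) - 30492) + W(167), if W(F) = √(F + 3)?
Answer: -21854 + √170 ≈ -21841.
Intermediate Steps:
W(F) = √(3 + F)
(((8923 + 5251) - 5536) - 30492) + W(167) = (((8923 + 5251) - 5536) - 30492) + √(3 + 167) = ((14174 - 5536) - 30492) + √170 = (8638 - 30492) + √170 = -21854 + √170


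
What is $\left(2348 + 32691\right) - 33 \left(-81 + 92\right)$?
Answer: $34676$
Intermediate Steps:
$\left(2348 + 32691\right) - 33 \left(-81 + 92\right) = 35039 - 363 = 34676$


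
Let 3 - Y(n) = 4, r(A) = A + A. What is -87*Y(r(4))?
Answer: 87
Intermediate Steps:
r(A) = 2*A
Y(n) = -1 (Y(n) = 3 - 1*4 = 3 - 4 = -1)
-87*Y(r(4)) = -87*(-1) = 87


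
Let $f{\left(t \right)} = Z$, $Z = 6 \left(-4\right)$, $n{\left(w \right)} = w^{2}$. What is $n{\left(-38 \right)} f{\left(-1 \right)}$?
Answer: $-34656$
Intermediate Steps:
$Z = -24$
$f{\left(t \right)} = -24$
$n{\left(-38 \right)} f{\left(-1 \right)} = \left(-38\right)^{2} \left(-24\right) = 1444 \left(-24\right) = -34656$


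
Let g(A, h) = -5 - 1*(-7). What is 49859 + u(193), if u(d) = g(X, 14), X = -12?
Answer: 49861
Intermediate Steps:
g(A, h) = 2 (g(A, h) = -5 + 7 = 2)
u(d) = 2
49859 + u(193) = 49859 + 2 = 49861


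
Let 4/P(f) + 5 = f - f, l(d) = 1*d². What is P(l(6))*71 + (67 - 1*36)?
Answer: -129/5 ≈ -25.800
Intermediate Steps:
l(d) = d²
P(f) = -⅘ (P(f) = 4/(-5 + (f - f)) = 4/(-5 + 0) = 4/(-5) = 4*(-⅕) = -⅘)
P(l(6))*71 + (67 - 1*36) = -⅘*71 + (67 - 1*36) = -284/5 + (67 - 36) = -284/5 + 31 = -129/5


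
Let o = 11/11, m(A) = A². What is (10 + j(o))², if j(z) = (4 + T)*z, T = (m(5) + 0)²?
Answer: 408321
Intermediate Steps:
T = 625 (T = (5² + 0)² = (25 + 0)² = 25² = 625)
o = 1 (o = 11*(1/11) = 1)
j(z) = 629*z (j(z) = (4 + 625)*z = 629*z)
(10 + j(o))² = (10 + 629*1)² = (10 + 629)² = 639² = 408321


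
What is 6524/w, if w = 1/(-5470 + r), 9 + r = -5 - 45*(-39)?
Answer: -24327996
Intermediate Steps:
r = 1741 (r = -9 + (-5 - 45*(-39)) = -9 + (-5 + 1755) = -9 + 1750 = 1741)
w = -1/3729 (w = 1/(-5470 + 1741) = 1/(-3729) = -1/3729 ≈ -0.00026817)
6524/w = 6524/(-1/3729) = 6524*(-3729) = -24327996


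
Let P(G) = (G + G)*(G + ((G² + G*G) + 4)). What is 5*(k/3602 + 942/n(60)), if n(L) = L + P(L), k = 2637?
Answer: 95923811/26166729 ≈ 3.6659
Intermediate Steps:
P(G) = 2*G*(4 + G + 2*G²) (P(G) = (2*G)*(G + ((G² + G²) + 4)) = (2*G)*(G + (2*G² + 4)) = (2*G)*(G + (4 + 2*G²)) = (2*G)*(4 + G + 2*G²) = 2*G*(4 + G + 2*G²))
n(L) = L + 2*L*(4 + L + 2*L²)
5*(k/3602 + 942/n(60)) = 5*(2637/3602 + 942/((60*(9 + 2*60 + 4*60²)))) = 5*(2637*(1/3602) + 942/((60*(9 + 120 + 4*3600)))) = 5*(2637/3602 + 942/((60*(9 + 120 + 14400)))) = 5*(2637/3602 + 942/((60*14529))) = 5*(2637/3602 + 942/871740) = 5*(2637/3602 + 942*(1/871740)) = 5*(2637/3602 + 157/145290) = 5*(95923811/130833645) = 95923811/26166729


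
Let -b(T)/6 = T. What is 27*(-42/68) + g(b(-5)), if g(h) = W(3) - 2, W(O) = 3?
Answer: -533/34 ≈ -15.676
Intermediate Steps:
b(T) = -6*T
g(h) = 1 (g(h) = 3 - 2 = 1)
27*(-42/68) + g(b(-5)) = 27*(-42/68) + 1 = 27*(-42*1/68) + 1 = 27*(-21/34) + 1 = -567/34 + 1 = -533/34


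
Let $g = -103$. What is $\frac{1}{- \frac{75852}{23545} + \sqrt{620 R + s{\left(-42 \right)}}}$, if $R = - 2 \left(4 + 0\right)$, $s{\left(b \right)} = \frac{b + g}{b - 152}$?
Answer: $- \frac{346471455960}{534469926942751} - \frac{554367025 i \sqrt{186646430}}{534469926942751} \approx -0.00064825 - 0.01417 i$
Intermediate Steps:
$s{\left(b \right)} = \frac{-103 + b}{-152 + b}$ ($s{\left(b \right)} = \frac{b - 103}{b - 152} = \frac{-103 + b}{-152 + b}$)
$R = -8$ ($R = \left(-2\right) 4 = -8$)
$\frac{1}{- \frac{75852}{23545} + \sqrt{620 R + s{\left(-42 \right)}}} = \frac{1}{- \frac{75852}{23545} + \sqrt{620 \left(-8\right) + \frac{-103 - 42}{-152 - 42}}} = \frac{1}{\left(-75852\right) \frac{1}{23545} + \sqrt{-4960 + \frac{1}{-194} \left(-145\right)}} = \frac{1}{- \frac{75852}{23545} + \sqrt{-4960 - - \frac{145}{194}}} = \frac{1}{- \frac{75852}{23545} + \sqrt{-4960 + \frac{145}{194}}} = \frac{1}{- \frac{75852}{23545} + \sqrt{- \frac{962095}{194}}} = \frac{1}{- \frac{75852}{23545} + \frac{i \sqrt{186646430}}{194}}$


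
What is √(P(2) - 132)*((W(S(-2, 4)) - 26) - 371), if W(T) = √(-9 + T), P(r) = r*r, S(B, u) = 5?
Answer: √2*(-16 - 3176*I) ≈ -22.627 - 4491.5*I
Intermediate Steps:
P(r) = r²
√(P(2) - 132)*((W(S(-2, 4)) - 26) - 371) = √(2² - 132)*((√(-9 + 5) - 26) - 371) = √(4 - 132)*((√(-4) - 26) - 371) = √(-128)*((2*I - 26) - 371) = (8*I*√2)*((-26 + 2*I) - 371) = (8*I*√2)*(-397 + 2*I) = 8*I*√2*(-397 + 2*I)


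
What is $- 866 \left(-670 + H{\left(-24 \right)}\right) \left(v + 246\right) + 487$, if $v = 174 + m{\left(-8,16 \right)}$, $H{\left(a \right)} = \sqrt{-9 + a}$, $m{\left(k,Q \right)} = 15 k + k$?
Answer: $169424727 - 252872 i \sqrt{33} \approx 1.6942 \cdot 10^{8} - 1.4526 \cdot 10^{6} i$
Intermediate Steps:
$m{\left(k,Q \right)} = 16 k$
$v = 46$ ($v = 174 + 16 \left(-8\right) = 174 - 128 = 46$)
$- 866 \left(-670 + H{\left(-24 \right)}\right) \left(v + 246\right) + 487 = - 866 \left(-670 + \sqrt{-9 - 24}\right) \left(46 + 246\right) + 487 = - 866 \left(-670 + \sqrt{-33}\right) 292 + 487 = - 866 \left(-670 + i \sqrt{33}\right) 292 + 487 = - 866 \left(-195640 + 292 i \sqrt{33}\right) + 487 = \left(169424240 - 252872 i \sqrt{33}\right) + 487 = 169424727 - 252872 i \sqrt{33}$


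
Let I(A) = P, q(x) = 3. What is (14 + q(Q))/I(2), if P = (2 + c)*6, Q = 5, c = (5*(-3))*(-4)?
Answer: 17/372 ≈ 0.045699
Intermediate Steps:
c = 60 (c = -15*(-4) = 60)
P = 372 (P = (2 + 60)*6 = 62*6 = 372)
I(A) = 372
(14 + q(Q))/I(2) = (14 + 3)/372 = 17*(1/372) = 17/372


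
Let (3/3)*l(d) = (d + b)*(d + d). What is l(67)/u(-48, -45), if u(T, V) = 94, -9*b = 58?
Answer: 36515/423 ≈ 86.324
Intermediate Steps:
b = -58/9 (b = -⅑*58 = -58/9 ≈ -6.4444)
l(d) = 2*d*(-58/9 + d) (l(d) = (d - 58/9)*(d + d) = (-58/9 + d)*(2*d) = 2*d*(-58/9 + d))
l(67)/u(-48, -45) = ((2/9)*67*(-58 + 9*67))/94 = ((2/9)*67*(-58 + 603))*(1/94) = ((2/9)*67*545)*(1/94) = (73030/9)*(1/94) = 36515/423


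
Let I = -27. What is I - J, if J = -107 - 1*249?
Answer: 329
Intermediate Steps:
J = -356 (J = -107 - 249 = -356)
I - J = -27 - 1*(-356) = -27 + 356 = 329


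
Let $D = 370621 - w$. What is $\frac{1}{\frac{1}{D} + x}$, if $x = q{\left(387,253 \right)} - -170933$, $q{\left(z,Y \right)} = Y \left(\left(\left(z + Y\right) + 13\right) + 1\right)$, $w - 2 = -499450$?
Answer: $\frac{870069}{292686861256} \approx 2.9727 \cdot 10^{-6}$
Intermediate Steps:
$w = -499448$ ($w = 2 - 499450 = -499448$)
$q{\left(z,Y \right)} = Y \left(14 + Y + z\right)$ ($q{\left(z,Y \right)} = Y \left(\left(\left(Y + z\right) + 13\right) + 1\right) = Y \left(\left(13 + Y + z\right) + 1\right) = Y \left(14 + Y + z\right)$)
$x = 336395$ ($x = 253 \left(14 + 253 + 387\right) - -170933 = 253 \cdot 654 + 170933 = 165462 + 170933 = 336395$)
$D = 870069$ ($D = 370621 - -499448 = 370621 + 499448 = 870069$)
$\frac{1}{\frac{1}{D} + x} = \frac{1}{\frac{1}{870069} + 336395} = \frac{1}{\frac{292686861256}{870069}} = \frac{870069}{292686861256}$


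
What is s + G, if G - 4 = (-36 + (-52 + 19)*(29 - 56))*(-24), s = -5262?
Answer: -25778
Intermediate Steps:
G = -20516 (G = 4 + (-36 + (-52 + 19)*(29 - 56))*(-24) = 4 + (-36 - 33*(-27))*(-24) = 4 + (-36 + 891)*(-24) = 4 + 855*(-24) = 4 - 20520 = -20516)
s + G = -5262 - 20516 = -25778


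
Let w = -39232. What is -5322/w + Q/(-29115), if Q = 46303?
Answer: -830804633/571119840 ≈ -1.4547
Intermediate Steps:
-5322/w + Q/(-29115) = -5322/(-39232) + 46303/(-29115) = -5322*(-1/39232) + 46303*(-1/29115) = 2661/19616 - 46303/29115 = -830804633/571119840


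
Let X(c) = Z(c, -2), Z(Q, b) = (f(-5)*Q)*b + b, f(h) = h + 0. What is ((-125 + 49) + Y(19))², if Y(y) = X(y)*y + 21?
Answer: 12369289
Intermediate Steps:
f(h) = h
Z(Q, b) = b - 5*Q*b (Z(Q, b) = (-5*Q)*b + b = -5*Q*b + b = b - 5*Q*b)
X(c) = -2 + 10*c (X(c) = -2*(1 - 5*c) = -2 + 10*c)
Y(y) = 21 + y*(-2 + 10*y) (Y(y) = (-2 + 10*y)*y + 21 = y*(-2 + 10*y) + 21 = 21 + y*(-2 + 10*y))
((-125 + 49) + Y(19))² = ((-125 + 49) + (21 + 2*19*(-1 + 5*19)))² = (-76 + (21 + 2*19*(-1 + 95)))² = (-76 + (21 + 2*19*94))² = (-76 + (21 + 3572))² = (-76 + 3593)² = 3517² = 12369289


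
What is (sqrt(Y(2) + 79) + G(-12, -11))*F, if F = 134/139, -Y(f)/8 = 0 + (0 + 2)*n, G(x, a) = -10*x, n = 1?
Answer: 16080/139 + 402*sqrt(7)/139 ≈ 123.34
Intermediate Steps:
Y(f) = -16 (Y(f) = -8*(0 + (0 + 2)*1) = -8*(0 + 2*1) = -8*(0 + 2) = -8*2 = -16)
F = 134/139 (F = 134*(1/139) = 134/139 ≈ 0.96403)
(sqrt(Y(2) + 79) + G(-12, -11))*F = (sqrt(-16 + 79) - 10*(-12))*(134/139) = (sqrt(63) + 120)*(134/139) = (3*sqrt(7) + 120)*(134/139) = (120 + 3*sqrt(7))*(134/139) = 16080/139 + 402*sqrt(7)/139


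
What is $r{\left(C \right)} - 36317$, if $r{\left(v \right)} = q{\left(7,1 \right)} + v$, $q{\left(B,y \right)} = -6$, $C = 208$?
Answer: $-36115$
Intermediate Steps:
$r{\left(v \right)} = -6 + v$
$r{\left(C \right)} - 36317 = \left(-6 + 208\right) - 36317 = 202 - 36317 = -36115$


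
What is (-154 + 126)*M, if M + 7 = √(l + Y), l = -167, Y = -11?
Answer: 196 - 28*I*√178 ≈ 196.0 - 373.57*I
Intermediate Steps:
M = -7 + I*√178 (M = -7 + √(-167 - 11) = -7 + √(-178) = -7 + I*√178 ≈ -7.0 + 13.342*I)
(-154 + 126)*M = (-154 + 126)*(-7 + I*√178) = -28*(-7 + I*√178) = 196 - 28*I*√178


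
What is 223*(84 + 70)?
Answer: 34342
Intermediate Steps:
223*(84 + 70) = 223*154 = 34342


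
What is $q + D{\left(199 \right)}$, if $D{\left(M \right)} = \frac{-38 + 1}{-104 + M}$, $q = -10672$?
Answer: $- \frac{1013877}{95} \approx -10672.0$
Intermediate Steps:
$D{\left(M \right)} = - \frac{37}{-104 + M}$
$q + D{\left(199 \right)} = -10672 - \frac{37}{-104 + 199} = -10672 - \frac{37}{95} = - \frac{1013877}{95}$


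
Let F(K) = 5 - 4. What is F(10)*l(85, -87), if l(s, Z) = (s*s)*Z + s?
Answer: -628490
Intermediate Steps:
l(s, Z) = s + Z*s² (l(s, Z) = s²*Z + s = Z*s² + s = s + Z*s²)
F(K) = 1
F(10)*l(85, -87) = 1*(85*(1 - 87*85)) = 1*(85*(1 - 7395)) = 1*(85*(-7394)) = 1*(-628490) = -628490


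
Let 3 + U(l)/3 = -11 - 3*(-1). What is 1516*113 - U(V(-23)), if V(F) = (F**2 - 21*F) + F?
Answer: 171341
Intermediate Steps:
V(F) = F**2 - 20*F
U(l) = -33 (U(l) = -9 + 3*(-11 - 3*(-1)) = -9 + 3*(-11 + 3) = -9 + 3*(-8) = -9 - 24 = -33)
1516*113 - U(V(-23)) = 1516*113 - 1*(-33) = 171308 + 33 = 171341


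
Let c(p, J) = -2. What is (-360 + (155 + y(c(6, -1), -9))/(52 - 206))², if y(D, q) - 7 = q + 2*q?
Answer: 3088580625/23716 ≈ 1.3023e+5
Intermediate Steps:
y(D, q) = 7 + 3*q (y(D, q) = 7 + (q + 2*q) = 7 + 3*q)
(-360 + (155 + y(c(6, -1), -9))/(52 - 206))² = (-360 + (155 + (7 + 3*(-9)))/(52 - 206))² = (-360 + (155 + (7 - 27))/(-154))² = (-360 + (155 - 20)*(-1/154))² = (-360 + 135*(-1/154))² = (-360 - 135/154)² = (-55575/154)² = 3088580625/23716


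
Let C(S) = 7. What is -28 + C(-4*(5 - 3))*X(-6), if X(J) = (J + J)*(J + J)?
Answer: 980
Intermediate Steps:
X(J) = 4*J² (X(J) = (2*J)*(2*J) = 4*J²)
-28 + C(-4*(5 - 3))*X(-6) = -28 + 7*(4*(-6)²) = -28 + 7*(4*36) = -28 + 7*144 = -28 + 1008 = 980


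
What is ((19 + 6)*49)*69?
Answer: 84525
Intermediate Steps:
((19 + 6)*49)*69 = (25*49)*69 = 1225*69 = 84525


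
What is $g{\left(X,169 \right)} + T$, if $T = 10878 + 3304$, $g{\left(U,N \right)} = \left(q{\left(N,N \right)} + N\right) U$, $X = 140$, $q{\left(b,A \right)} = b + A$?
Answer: $85162$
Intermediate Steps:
$q{\left(b,A \right)} = A + b$
$g{\left(U,N \right)} = 3 N U$ ($g{\left(U,N \right)} = \left(\left(N + N\right) + N\right) U = \left(2 N + N\right) U = 3 N U$)
$T = 14182$
$g{\left(X,169 \right)} + T = 3 \cdot 169 \cdot 140 + 14182 = 70980 + 14182 = 85162$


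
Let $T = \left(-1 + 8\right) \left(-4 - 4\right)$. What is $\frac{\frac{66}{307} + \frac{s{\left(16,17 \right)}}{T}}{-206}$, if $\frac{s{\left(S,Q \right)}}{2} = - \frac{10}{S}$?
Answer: $- \frac{16319}{14166208} \approx -0.001152$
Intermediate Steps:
$T = -56$ ($T = 7 \left(-8\right) = -56$)
$s{\left(S,Q \right)} = - \frac{20}{S}$ ($s{\left(S,Q \right)} = 2 \left(- \frac{10}{S}\right) = - \frac{20}{S}$)
$\frac{\frac{66}{307} + \frac{s{\left(16,17 \right)}}{T}}{-206} = \frac{\frac{66}{307} + \frac{\left(-20\right) \frac{1}{16}}{-56}}{-206} = \left(66 \cdot \frac{1}{307} + \left(-20\right) \frac{1}{16} \left(- \frac{1}{56}\right)\right) \left(- \frac{1}{206}\right) = \left(\frac{66}{307} - - \frac{5}{224}\right) \left(- \frac{1}{206}\right) = \left(\frac{66}{307} + \frac{5}{224}\right) \left(- \frac{1}{206}\right) = \frac{16319}{68768} \left(- \frac{1}{206}\right) = - \frac{16319}{14166208}$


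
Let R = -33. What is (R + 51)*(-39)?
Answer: -702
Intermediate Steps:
(R + 51)*(-39) = (-33 + 51)*(-39) = 18*(-39) = -702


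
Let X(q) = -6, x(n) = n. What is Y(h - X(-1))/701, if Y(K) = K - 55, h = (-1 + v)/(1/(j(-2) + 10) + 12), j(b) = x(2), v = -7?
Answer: -7201/101645 ≈ -0.070845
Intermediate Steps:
j(b) = 2
h = -96/145 (h = (-1 - 7)/(1/(2 + 10) + 12) = -8/(1/12 + 12) = -8/145/12 = -8*12/145 = -96/145 ≈ -0.66207)
Y(K) = -55 + K
Y(h - X(-1))/701 = (-55 + (-96/145 - 1*(-6)))/701 = (-55 + (-96/145 + 6))*(1/701) = (-55 + 774/145)*(1/701) = -7201/145*1/701 = -7201/101645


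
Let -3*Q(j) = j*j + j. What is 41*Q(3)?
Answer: -164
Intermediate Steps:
Q(j) = -j/3 - j²/3 (Q(j) = -(j*j + j)/3 = -(j² + j)/3 = -(j + j²)/3 = -j/3 - j²/3)
41*Q(3) = 41*(-⅓*3*(1 + 3)) = 41*(-⅓*3*4) = 41*(-4) = -164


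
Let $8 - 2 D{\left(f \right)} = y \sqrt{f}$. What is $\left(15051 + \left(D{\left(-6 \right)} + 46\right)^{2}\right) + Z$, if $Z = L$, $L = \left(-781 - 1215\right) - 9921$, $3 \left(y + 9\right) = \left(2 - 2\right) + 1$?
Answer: $\frac{16564}{3} + \frac{1300 i \sqrt{6}}{3} \approx 5521.3 + 1061.4 i$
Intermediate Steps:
$y = - \frac{26}{3}$ ($y = -9 + \frac{\left(2 - 2\right) + 1}{3} = -9 + \frac{0 + 1}{3} = -9 + \frac{1}{3} \cdot 1 = -9 + \frac{1}{3} = - \frac{26}{3} \approx -8.6667$)
$L = -11917$ ($L = -1996 - 9921 = -11917$)
$Z = -11917$
$D{\left(f \right)} = 4 + \frac{13 \sqrt{f}}{3}$ ($D{\left(f \right)} = 4 - \frac{\left(- \frac{26}{3}\right) \sqrt{f}}{2} = 4 + \frac{13 \sqrt{f}}{3}$)
$\left(15051 + \left(D{\left(-6 \right)} + 46\right)^{2}\right) + Z = \left(15051 + \left(\left(4 + \frac{13 \sqrt{-6}}{3}\right) + 46\right)^{2}\right) - 11917 = \left(15051 + \left(\left(4 + \frac{13 i \sqrt{6}}{3}\right) + 46\right)^{2}\right) - 11917 = \left(15051 + \left(50 + \frac{13 i \sqrt{6}}{3}\right)^{2}\right) - 11917 = 3134 + \left(50 + \frac{13 i \sqrt{6}}{3}\right)^{2}$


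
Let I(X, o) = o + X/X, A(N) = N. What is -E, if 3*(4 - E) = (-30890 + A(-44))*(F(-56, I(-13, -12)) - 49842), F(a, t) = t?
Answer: 1542152690/3 ≈ 5.1405e+8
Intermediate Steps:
I(X, o) = 1 + o (I(X, o) = o + 1 = 1 + o)
E = -1542152690/3 (E = 4 - (-30890 - 44)*((1 - 12) - 49842)/3 = 4 - (-30934)*(-11 - 49842)/3 = 4 - (-30934)*(-49853)/3 = 4 - 1/3*1542152702 = 4 - 1542152702/3 = -1542152690/3 ≈ -5.1405e+8)
-E = -1*(-1542152690/3) = 1542152690/3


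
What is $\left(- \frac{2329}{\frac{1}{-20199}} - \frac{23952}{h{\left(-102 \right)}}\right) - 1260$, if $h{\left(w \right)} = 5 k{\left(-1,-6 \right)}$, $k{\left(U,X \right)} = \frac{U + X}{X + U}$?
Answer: $\frac{235187103}{5} \approx 4.7037 \cdot 10^{7}$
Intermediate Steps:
$k{\left(U,X \right)} = 1$ ($k{\left(U,X \right)} = \frac{U + X}{U + X} = 1$)
$h{\left(w \right)} = 5$ ($h{\left(w \right)} = 5 \cdot 1 = 5$)
$\left(- \frac{2329}{\frac{1}{-20199}} - \frac{23952}{h{\left(-102 \right)}}\right) - 1260 = \left(- \frac{2329}{\frac{1}{-20199}} - \frac{23952}{5}\right) - 1260 = \left(- \frac{2329}{- \frac{1}{20199}} - \frac{23952}{5}\right) - 1260 = \left(\left(-2329\right) \left(-20199\right) - \frac{23952}{5}\right) - 1260 = \left(47043471 - \frac{23952}{5}\right) - 1260 = \frac{235193403}{5} - 1260 = \frac{235187103}{5}$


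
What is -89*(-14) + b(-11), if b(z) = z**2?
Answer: 1367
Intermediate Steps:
-89*(-14) + b(-11) = -89*(-14) + (-11)**2 = 1246 + 121 = 1367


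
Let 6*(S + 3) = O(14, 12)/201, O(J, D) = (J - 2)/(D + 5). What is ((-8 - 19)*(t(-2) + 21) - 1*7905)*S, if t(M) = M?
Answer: 28758694/1139 ≈ 25249.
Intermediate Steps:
O(J, D) = (-2 + J)/(5 + D)
S = -10249/3417 (S = -3 + (((-2 + 14)/(5 + 12))/201)/6 = -3 + ((12/17)*(1/201))/6 = -3 + (1/6)*(4/1139) = -3 + 2/3417 = -10249/3417 ≈ -2.9994)
((-8 - 19)*(t(-2) + 21) - 1*7905)*S = ((-8 - 19)*(-2 + 21) - 1*7905)*(-10249/3417) = (-27*19 - 7905)*(-10249/3417) = (-513 - 7905)*(-10249/3417) = -8418*(-10249/3417) = 28758694/1139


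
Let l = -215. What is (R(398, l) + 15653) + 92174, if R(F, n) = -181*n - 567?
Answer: 146175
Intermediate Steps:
R(F, n) = -567 - 181*n
(R(398, l) + 15653) + 92174 = ((-567 - 181*(-215)) + 15653) + 92174 = ((-567 + 38915) + 15653) + 92174 = (38348 + 15653) + 92174 = 54001 + 92174 = 146175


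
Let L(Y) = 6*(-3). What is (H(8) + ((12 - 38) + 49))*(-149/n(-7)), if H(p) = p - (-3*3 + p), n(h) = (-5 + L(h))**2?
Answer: -4768/529 ≈ -9.0132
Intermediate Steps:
L(Y) = -18
n(h) = 529 (n(h) = (-5 - 18)**2 = (-23)**2 = 529)
H(p) = 9 (H(p) = p - (-9 + p) = p + (9 - p) = 9)
(H(8) + ((12 - 38) + 49))*(-149/n(-7)) = (9 + ((12 - 38) + 49))*(-149/529) = (9 + (-26 + 49))*(-149*1/529) = (9 + 23)*(-149/529) = 32*(-149/529) = -4768/529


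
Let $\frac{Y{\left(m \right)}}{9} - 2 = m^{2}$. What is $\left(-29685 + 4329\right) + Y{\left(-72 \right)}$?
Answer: $21318$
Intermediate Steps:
$Y{\left(m \right)} = 18 + 9 m^{2}$
$\left(-29685 + 4329\right) + Y{\left(-72 \right)} = \left(-29685 + 4329\right) + \left(18 + 9 \left(-72\right)^{2}\right) = -25356 + \left(18 + 9 \cdot 5184\right) = -25356 + \left(18 + 46656\right) = -25356 + 46674 = 21318$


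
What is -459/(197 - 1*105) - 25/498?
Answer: -115441/22908 ≈ -5.0393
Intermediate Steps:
-459/(197 - 1*105) - 25/498 = -459/(197 - 105) - 25*1/498 = -459/92 - 25/498 = -115441/22908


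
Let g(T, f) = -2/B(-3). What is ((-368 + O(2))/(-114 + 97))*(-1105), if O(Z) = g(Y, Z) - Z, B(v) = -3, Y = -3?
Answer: -72020/3 ≈ -24007.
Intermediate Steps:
g(T, f) = ⅔ (g(T, f) = -2/(-3) = -2*(-⅓) = ⅔)
O(Z) = ⅔ - Z
((-368 + O(2))/(-114 + 97))*(-1105) = ((-368 + (⅔ - 1*2))/(-114 + 97))*(-1105) = ((-368 + (⅔ - 2))/(-17))*(-1105) = ((-368 - 4/3)*(-1/17))*(-1105) = -1108/3*(-1/17)*(-1105) = (1108/51)*(-1105) = -72020/3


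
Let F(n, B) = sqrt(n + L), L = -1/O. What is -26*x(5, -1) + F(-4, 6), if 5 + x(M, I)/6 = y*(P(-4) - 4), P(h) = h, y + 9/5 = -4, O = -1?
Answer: -32292/5 + I*sqrt(3) ≈ -6458.4 + 1.732*I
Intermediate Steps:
y = -29/5 (y = -9/5 - 4 = -29/5 ≈ -5.8000)
L = 1 (L = -1/(-1) = -1*(-1) = 1)
F(n, B) = sqrt(1 + n) (F(n, B) = sqrt(n + 1) = sqrt(1 + n))
x(M, I) = 1242/5 (x(M, I) = -30 + 6*(-29*(-4 - 4)/5) = -30 + 6*(-29/5*(-8)) = -30 + 6*(232/5) = -30 + 1392/5 = 1242/5)
-26*x(5, -1) + F(-4, 6) = -26*1242/5 + sqrt(1 - 4) = -32292/5 + sqrt(-3) = -32292/5 + I*sqrt(3)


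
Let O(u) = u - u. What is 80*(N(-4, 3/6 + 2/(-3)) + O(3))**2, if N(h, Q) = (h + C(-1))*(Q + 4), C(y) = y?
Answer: 264500/9 ≈ 29389.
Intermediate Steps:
O(u) = 0
N(h, Q) = (-1 + h)*(4 + Q) (N(h, Q) = (h - 1)*(Q + 4) = (-1 + h)*(4 + Q))
80*(N(-4, 3/6 + 2/(-3)) + O(3))**2 = 80*((-4 - (3/6 + 2/(-3)) + 4*(-4) + (3/6 + 2/(-3))*(-4)) + 0)**2 = 80*((-4 - (3*(1/6) + 2*(-1/3)) - 16 + (3*(1/6) + 2*(-1/3))*(-4)) + 0)**2 = 80*((-4 - (1/2 - 2/3) - 16 + (1/2 - 2/3)*(-4)) + 0)**2 = 80*((-4 - 1*(-1/6) - 16 - 1/6*(-4)) + 0)**2 = 80*((-4 + 1/6 - 16 + 2/3) + 0)**2 = 80*(-115/6 + 0)**2 = 80*(-115/6)**2 = 80*(13225/36) = 264500/9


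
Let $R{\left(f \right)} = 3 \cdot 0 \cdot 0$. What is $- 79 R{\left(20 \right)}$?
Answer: $0$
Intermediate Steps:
$R{\left(f \right)} = 0$ ($R{\left(f \right)} = 0 \cdot 0 = 0$)
$- 79 R{\left(20 \right)} = \left(-79\right) 0 = 0$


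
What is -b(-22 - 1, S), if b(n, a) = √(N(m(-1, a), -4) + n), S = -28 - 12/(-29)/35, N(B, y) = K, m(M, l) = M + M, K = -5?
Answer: -2*I*√7 ≈ -5.2915*I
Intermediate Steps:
m(M, l) = 2*M
N(B, y) = -5
S = -28408/1015 (S = -28 - 12*(-1/29)*(1/35) = -28 + (12/29)*(1/35) = -28 + 12/1015 = -28408/1015 ≈ -27.988)
b(n, a) = √(-5 + n)
-b(-22 - 1, S) = -√(-5 + (-22 - 1)) = -√(-5 - 23) = -√(-28) = -2*I*√7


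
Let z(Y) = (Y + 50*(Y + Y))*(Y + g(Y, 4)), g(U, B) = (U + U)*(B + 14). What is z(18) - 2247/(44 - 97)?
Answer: 64174011/53 ≈ 1.2108e+6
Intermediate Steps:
g(U, B) = 2*U*(14 + B) (g(U, B) = (2*U)*(14 + B) = 2*U*(14 + B))
z(Y) = 3737*Y² (z(Y) = (Y + 50*(Y + Y))*(Y + 2*Y*(14 + 4)) = (Y + 50*(2*Y))*(Y + 2*Y*18) = (Y + 100*Y)*(Y + 36*Y) = (101*Y)*(37*Y) = 3737*Y²)
z(18) - 2247/(44 - 97) = 3737*18² - 2247/(44 - 97) = 3737*324 - 2247/(-53) = 1210788 - 1/53*(-2247) = 1210788 + 2247/53 = 64174011/53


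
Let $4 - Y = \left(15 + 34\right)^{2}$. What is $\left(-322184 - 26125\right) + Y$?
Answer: $-350706$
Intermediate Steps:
$Y = -2397$ ($Y = 4 - \left(15 + 34\right)^{2} = 4 - 49^{2} = 4 - 2401 = -2397$)
$\left(-322184 - 26125\right) + Y = \left(-322184 - 26125\right) - 2397 = -348309 - 2397 = -350706$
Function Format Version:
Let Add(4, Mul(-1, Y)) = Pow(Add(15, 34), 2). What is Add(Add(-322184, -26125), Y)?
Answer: -350706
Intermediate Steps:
Y = -2397 (Y = Add(4, Mul(-1, Pow(Add(15, 34), 2))) = Add(4, Mul(-1, Pow(49, 2))) = Add(4, Mul(-1, 2401)) = Add(4, -2401) = -2397)
Add(Add(-322184, -26125), Y) = Add(Add(-322184, -26125), -2397) = Add(-348309, -2397) = -350706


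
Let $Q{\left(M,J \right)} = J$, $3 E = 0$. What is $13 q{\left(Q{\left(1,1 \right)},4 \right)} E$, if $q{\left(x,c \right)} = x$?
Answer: $0$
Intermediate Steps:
$E = 0$ ($E = \frac{1}{3} \cdot 0 = 0$)
$13 q{\left(Q{\left(1,1 \right)},4 \right)} E = 13 \cdot 1 \cdot 0 = 13 \cdot 0 = 0$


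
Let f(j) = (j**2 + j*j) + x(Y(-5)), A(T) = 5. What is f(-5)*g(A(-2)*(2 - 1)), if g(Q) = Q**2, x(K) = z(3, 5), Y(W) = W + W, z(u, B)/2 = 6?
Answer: 1550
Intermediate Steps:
z(u, B) = 12 (z(u, B) = 2*6 = 12)
Y(W) = 2*W
x(K) = 12
f(j) = 12 + 2*j**2 (f(j) = (j**2 + j*j) + 12 = (j**2 + j**2) + 12 = 2*j**2 + 12 = 12 + 2*j**2)
f(-5)*g(A(-2)*(2 - 1)) = (12 + 2*(-5)**2)*(5*(2 - 1))**2 = (12 + 2*25)*(5*1)**2 = (12 + 50)*5**2 = 62*25 = 1550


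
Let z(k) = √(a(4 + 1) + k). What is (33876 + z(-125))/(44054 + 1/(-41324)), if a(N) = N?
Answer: 466630608/606829165 + 82648*I*√30/1820487495 ≈ 0.76897 + 0.00024866*I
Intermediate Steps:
z(k) = √(5 + k) (z(k) = √((4 + 1) + k) = √(5 + k))
(33876 + z(-125))/(44054 + 1/(-41324)) = (33876 + √(5 - 125))/(44054 + 1/(-41324)) = (33876 + √(-120))/(44054 - 1/41324) = (33876 + 2*I*√30)/(1820487495/41324) = (33876 + 2*I*√30)*(41324/1820487495) = 466630608/606829165 + 82648*I*√30/1820487495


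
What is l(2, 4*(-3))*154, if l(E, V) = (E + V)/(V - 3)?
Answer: 308/3 ≈ 102.67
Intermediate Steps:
l(E, V) = (E + V)/(-3 + V)
l(2, 4*(-3))*154 = ((2 + 4*(-3))/(-3 + 4*(-3)))*154 = ((2 - 12)/(-3 - 12))*154 = (-10/(-15))*154 = -1/15*(-10)*154 = (⅔)*154 = 308/3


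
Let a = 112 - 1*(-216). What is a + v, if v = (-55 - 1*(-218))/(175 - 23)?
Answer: 50019/152 ≈ 329.07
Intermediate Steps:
v = 163/152 (v = (-55 + 218)/152 = 163*(1/152) = 163/152 ≈ 1.0724)
a = 328 (a = 112 + 216 = 328)
a + v = 328 + 163/152 = 50019/152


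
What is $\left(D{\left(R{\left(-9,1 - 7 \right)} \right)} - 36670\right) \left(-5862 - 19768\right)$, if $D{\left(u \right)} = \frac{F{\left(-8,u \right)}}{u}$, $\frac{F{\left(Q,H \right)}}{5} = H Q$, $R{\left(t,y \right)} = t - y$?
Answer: $940877300$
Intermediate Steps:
$F{\left(Q,H \right)} = 5 H Q$
$D{\left(u \right)} = -40$ ($D{\left(u \right)} = \frac{5 u \left(-8\right)}{u} = \frac{\left(-40\right) u}{u} = -40$)
$\left(D{\left(R{\left(-9,1 - 7 \right)} \right)} - 36670\right) \left(-5862 - 19768\right) = \left(-40 - 36670\right) \left(-5862 - 19768\right) = \left(-36710\right) \left(-25630\right) = 940877300$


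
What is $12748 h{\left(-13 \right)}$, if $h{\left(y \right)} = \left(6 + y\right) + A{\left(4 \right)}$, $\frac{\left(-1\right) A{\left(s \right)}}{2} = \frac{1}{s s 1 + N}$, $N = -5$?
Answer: $- \frac{1007092}{11} \approx -91554.0$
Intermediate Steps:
$A{\left(s \right)} = - \frac{2}{-5 + s^{2}}$ ($A{\left(s \right)} = - \frac{2}{s s 1 - 5} = - \frac{2}{s s - 5} = - \frac{2}{s^{2} - 5} = - \frac{2}{-5 + s^{2}}$)
$h{\left(y \right)} = \frac{64}{11} + y$ ($h{\left(y \right)} = \left(6 + y\right) - \frac{2}{-5 + 4^{2}} = \left(6 + y\right) - \frac{2}{-5 + 16} = \left(6 + y\right) - \frac{2}{11} = \frac{64}{11} + y$)
$12748 h{\left(-13 \right)} = 12748 \left(\frac{64}{11} - 13\right) = 12748 \left(- \frac{79}{11}\right) = - \frac{1007092}{11}$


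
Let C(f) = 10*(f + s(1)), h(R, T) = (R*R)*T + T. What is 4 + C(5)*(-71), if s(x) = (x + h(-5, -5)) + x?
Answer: 87334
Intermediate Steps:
h(R, T) = T + T*R² (h(R, T) = R²*T + T = T*R² + T = T + T*R²)
s(x) = -130 + 2*x (s(x) = (x - 5*(1 + (-5)²)) + x = (x - 5*(1 + 25)) + x = (x - 5*26) + x = (x - 130) + x = (-130 + x) + x = -130 + 2*x)
C(f) = -1280 + 10*f (C(f) = 10*(f + (-130 + 2*1)) = 10*(f + (-130 + 2)) = 10*(f - 128) = 10*(-128 + f) = -1280 + 10*f)
4 + C(5)*(-71) = 4 + (-1280 + 10*5)*(-71) = 4 + (-1280 + 50)*(-71) = 4 - 1230*(-71) = 4 + 87330 = 87334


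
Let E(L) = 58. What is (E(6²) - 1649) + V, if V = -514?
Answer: -2105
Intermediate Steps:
(E(6²) - 1649) + V = (58 - 1649) - 514 = -1591 - 514 = -2105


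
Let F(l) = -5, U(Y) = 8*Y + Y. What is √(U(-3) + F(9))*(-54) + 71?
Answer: 71 - 216*I*√2 ≈ 71.0 - 305.47*I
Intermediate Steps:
U(Y) = 9*Y
√(U(-3) + F(9))*(-54) + 71 = √(9*(-3) - 5)*(-54) + 71 = √(-27 - 5)*(-54) + 71 = √(-32)*(-54) + 71 = (4*I*√2)*(-54) + 71 = -216*I*√2 + 71 = 71 - 216*I*√2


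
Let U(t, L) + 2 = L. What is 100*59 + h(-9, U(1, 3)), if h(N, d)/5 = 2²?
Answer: 5920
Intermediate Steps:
U(t, L) = -2 + L
h(N, d) = 20 (h(N, d) = 5*2² = 5*4 = 20)
100*59 + h(-9, U(1, 3)) = 100*59 + 20 = 5900 + 20 = 5920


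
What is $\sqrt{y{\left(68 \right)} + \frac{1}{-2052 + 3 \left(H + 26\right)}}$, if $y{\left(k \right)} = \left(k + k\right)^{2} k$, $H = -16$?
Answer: $\frac{\sqrt{5142200802330}}{2022} \approx 1121.5$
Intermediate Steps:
$y{\left(k \right)} = 4 k^{3}$ ($y{\left(k \right)} = \left(2 k\right)^{2} k = 4 k^{2} k = 4 k^{3}$)
$\sqrt{y{\left(68 \right)} + \frac{1}{-2052 + 3 \left(H + 26\right)}} = \sqrt{4 \cdot 68^{3} + \frac{1}{-2052 + 3 \left(-16 + 26\right)}} = \sqrt{4 \cdot 314432 + \frac{1}{-2052 + 3 \cdot 10}} = \sqrt{1257728 + \frac{1}{-2052 + 30}} = \sqrt{1257728 + \frac{1}{-2022}} = \sqrt{1257728 - \frac{1}{2022}} = \sqrt{\frac{2543126015}{2022}} = \frac{\sqrt{5142200802330}}{2022}$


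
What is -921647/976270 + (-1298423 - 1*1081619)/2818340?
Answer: -17575279319/9826645685 ≈ -1.7885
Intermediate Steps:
-921647/976270 + (-1298423 - 1*1081619)/2818340 = -921647*1/976270 + (-1298423 - 1081619)*(1/2818340) = -921647/976270 - 2380042*1/2818340 = -921647/976270 - 170003/201310 = -17575279319/9826645685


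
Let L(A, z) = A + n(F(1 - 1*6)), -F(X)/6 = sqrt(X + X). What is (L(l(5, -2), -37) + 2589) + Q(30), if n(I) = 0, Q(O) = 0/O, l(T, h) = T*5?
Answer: 2614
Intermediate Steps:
l(T, h) = 5*T
Q(O) = 0
F(X) = -6*sqrt(2)*sqrt(X) (F(X) = -6*sqrt(X + X) = -6*sqrt(2)*sqrt(X))
L(A, z) = A (L(A, z) = A + 0 = A)
(L(l(5, -2), -37) + 2589) + Q(30) = (5*5 + 2589) + 0 = (25 + 2589) + 0 = 2614 + 0 = 2614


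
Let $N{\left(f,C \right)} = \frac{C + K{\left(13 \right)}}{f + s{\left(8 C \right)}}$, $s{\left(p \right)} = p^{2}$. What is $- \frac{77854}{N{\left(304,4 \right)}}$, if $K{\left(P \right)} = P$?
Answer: $- \frac{103390112}{17} \approx -6.0818 \cdot 10^{6}$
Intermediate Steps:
$N{\left(f,C \right)} = \frac{13 + C}{f + 64 C^{2}}$ ($N{\left(f,C \right)} = \frac{C + 13}{f + \left(8 C\right)^{2}} = \frac{13 + C}{f + 64 C^{2}}$)
$- \frac{77854}{N{\left(304,4 \right)}} = - \frac{77854}{\frac{1}{304 + 64 \cdot 4^{2}} \left(13 + 4\right)} = - \frac{77854}{\frac{1}{304 + 64 \cdot 16} \cdot 17} = - \frac{77854}{\frac{1}{304 + 1024} \cdot 17} = - \frac{77854}{\frac{1}{1328} \cdot 17} = - \frac{77854}{\frac{17}{1328}} = \left(-77854\right) \frac{1328}{17} = - \frac{103390112}{17}$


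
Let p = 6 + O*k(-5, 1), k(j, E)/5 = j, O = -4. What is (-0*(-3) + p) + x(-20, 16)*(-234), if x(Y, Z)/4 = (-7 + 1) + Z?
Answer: -9254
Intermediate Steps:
k(j, E) = 5*j
x(Y, Z) = -24 + 4*Z (x(Y, Z) = 4*((-7 + 1) + Z) = 4*(-6 + Z) = -24 + 4*Z)
p = 106 (p = 6 - 20*(-5) = 6 - 4*(-25) = 6 + 100 = 106)
(-0*(-3) + p) + x(-20, 16)*(-234) = (-0*(-3) + 106) + (-24 + 4*16)*(-234) = (-5*0 + 106) + (-24 + 64)*(-234) = (0 + 106) + 40*(-234) = 106 - 9360 = -9254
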